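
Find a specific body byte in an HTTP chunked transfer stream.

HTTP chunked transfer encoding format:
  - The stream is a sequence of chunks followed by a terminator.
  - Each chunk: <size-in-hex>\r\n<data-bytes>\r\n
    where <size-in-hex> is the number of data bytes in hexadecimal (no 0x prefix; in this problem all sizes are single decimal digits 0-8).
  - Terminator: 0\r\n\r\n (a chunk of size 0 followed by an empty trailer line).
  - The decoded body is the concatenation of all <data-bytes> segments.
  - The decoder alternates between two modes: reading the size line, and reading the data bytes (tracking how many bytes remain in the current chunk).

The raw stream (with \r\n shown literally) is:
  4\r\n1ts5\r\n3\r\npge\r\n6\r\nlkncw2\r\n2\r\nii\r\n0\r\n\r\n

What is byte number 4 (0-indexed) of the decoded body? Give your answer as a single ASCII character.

Chunk 1: stream[0..1]='4' size=0x4=4, data at stream[3..7]='1ts5' -> body[0..4], body so far='1ts5'
Chunk 2: stream[9..10]='3' size=0x3=3, data at stream[12..15]='pge' -> body[4..7], body so far='1ts5pge'
Chunk 3: stream[17..18]='6' size=0x6=6, data at stream[20..26]='lkncw2' -> body[7..13], body so far='1ts5pgelkncw2'
Chunk 4: stream[28..29]='2' size=0x2=2, data at stream[31..33]='ii' -> body[13..15], body so far='1ts5pgelkncw2ii'
Chunk 5: stream[35..36]='0' size=0 (terminator). Final body='1ts5pgelkncw2ii' (15 bytes)
Body byte 4 = 'p'

Answer: p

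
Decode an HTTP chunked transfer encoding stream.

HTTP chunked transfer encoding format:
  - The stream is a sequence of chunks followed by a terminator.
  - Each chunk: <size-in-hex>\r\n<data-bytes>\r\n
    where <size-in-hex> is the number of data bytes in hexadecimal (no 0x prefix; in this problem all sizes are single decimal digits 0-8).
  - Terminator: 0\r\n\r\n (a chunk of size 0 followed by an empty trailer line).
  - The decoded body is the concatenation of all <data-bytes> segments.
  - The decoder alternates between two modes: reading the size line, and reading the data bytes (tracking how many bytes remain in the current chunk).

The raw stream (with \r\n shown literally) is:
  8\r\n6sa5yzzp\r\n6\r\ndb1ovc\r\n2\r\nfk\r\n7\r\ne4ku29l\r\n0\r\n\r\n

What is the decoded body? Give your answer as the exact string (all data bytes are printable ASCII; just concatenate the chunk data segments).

Chunk 1: stream[0..1]='8' size=0x8=8, data at stream[3..11]='6sa5yzzp' -> body[0..8], body so far='6sa5yzzp'
Chunk 2: stream[13..14]='6' size=0x6=6, data at stream[16..22]='db1ovc' -> body[8..14], body so far='6sa5yzzpdb1ovc'
Chunk 3: stream[24..25]='2' size=0x2=2, data at stream[27..29]='fk' -> body[14..16], body so far='6sa5yzzpdb1ovcfk'
Chunk 4: stream[31..32]='7' size=0x7=7, data at stream[34..41]='e4ku29l' -> body[16..23], body so far='6sa5yzzpdb1ovcfke4ku29l'
Chunk 5: stream[43..44]='0' size=0 (terminator). Final body='6sa5yzzpdb1ovcfke4ku29l' (23 bytes)

Answer: 6sa5yzzpdb1ovcfke4ku29l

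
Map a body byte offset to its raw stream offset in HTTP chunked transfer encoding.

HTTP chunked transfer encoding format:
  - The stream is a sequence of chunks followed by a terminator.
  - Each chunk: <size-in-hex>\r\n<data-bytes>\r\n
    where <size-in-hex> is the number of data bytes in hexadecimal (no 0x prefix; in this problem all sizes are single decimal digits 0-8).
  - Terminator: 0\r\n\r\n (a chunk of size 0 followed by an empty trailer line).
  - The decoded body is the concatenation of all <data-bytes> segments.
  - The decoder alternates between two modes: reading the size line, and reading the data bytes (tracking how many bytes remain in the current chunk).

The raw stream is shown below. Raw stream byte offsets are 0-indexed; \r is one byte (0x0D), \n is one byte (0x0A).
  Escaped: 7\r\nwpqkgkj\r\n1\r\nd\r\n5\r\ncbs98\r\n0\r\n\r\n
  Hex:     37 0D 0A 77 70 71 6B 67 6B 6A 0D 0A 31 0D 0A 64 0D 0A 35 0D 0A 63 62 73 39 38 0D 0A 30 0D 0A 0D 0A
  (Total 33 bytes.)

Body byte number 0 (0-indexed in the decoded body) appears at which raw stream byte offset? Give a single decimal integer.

Chunk 1: stream[0..1]='7' size=0x7=7, data at stream[3..10]='wpqkgkj' -> body[0..7], body so far='wpqkgkj'
Chunk 2: stream[12..13]='1' size=0x1=1, data at stream[15..16]='d' -> body[7..8], body so far='wpqkgkjd'
Chunk 3: stream[18..19]='5' size=0x5=5, data at stream[21..26]='cbs98' -> body[8..13], body so far='wpqkgkjdcbs98'
Chunk 4: stream[28..29]='0' size=0 (terminator). Final body='wpqkgkjdcbs98' (13 bytes)
Body byte 0 at stream offset 3

Answer: 3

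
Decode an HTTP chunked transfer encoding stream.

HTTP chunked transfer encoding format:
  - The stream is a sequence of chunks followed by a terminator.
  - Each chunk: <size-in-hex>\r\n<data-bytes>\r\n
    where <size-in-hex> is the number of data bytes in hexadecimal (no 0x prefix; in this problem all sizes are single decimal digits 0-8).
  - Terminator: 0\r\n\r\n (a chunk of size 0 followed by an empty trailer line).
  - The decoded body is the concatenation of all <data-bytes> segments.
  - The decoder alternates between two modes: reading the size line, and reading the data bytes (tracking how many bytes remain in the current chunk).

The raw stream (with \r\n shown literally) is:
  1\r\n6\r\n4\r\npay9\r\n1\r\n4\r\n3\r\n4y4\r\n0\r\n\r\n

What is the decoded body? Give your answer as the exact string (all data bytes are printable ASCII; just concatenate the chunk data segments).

Chunk 1: stream[0..1]='1' size=0x1=1, data at stream[3..4]='6' -> body[0..1], body so far='6'
Chunk 2: stream[6..7]='4' size=0x4=4, data at stream[9..13]='pay9' -> body[1..5], body so far='6pay9'
Chunk 3: stream[15..16]='1' size=0x1=1, data at stream[18..19]='4' -> body[5..6], body so far='6pay94'
Chunk 4: stream[21..22]='3' size=0x3=3, data at stream[24..27]='4y4' -> body[6..9], body so far='6pay944y4'
Chunk 5: stream[29..30]='0' size=0 (terminator). Final body='6pay944y4' (9 bytes)

Answer: 6pay944y4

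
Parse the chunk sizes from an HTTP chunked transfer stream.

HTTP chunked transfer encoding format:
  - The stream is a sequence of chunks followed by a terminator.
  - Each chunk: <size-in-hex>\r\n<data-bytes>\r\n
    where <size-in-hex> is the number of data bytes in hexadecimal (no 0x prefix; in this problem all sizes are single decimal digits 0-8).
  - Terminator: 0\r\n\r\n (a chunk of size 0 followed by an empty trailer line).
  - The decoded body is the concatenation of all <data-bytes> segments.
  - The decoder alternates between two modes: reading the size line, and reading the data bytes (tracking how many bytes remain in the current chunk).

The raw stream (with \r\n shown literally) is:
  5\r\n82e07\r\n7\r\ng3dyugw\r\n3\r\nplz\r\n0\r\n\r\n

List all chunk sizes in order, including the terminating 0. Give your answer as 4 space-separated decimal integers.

Chunk 1: stream[0..1]='5' size=0x5=5, data at stream[3..8]='82e07' -> body[0..5], body so far='82e07'
Chunk 2: stream[10..11]='7' size=0x7=7, data at stream[13..20]='g3dyugw' -> body[5..12], body so far='82e07g3dyugw'
Chunk 3: stream[22..23]='3' size=0x3=3, data at stream[25..28]='plz' -> body[12..15], body so far='82e07g3dyugwplz'
Chunk 4: stream[30..31]='0' size=0 (terminator). Final body='82e07g3dyugwplz' (15 bytes)

Answer: 5 7 3 0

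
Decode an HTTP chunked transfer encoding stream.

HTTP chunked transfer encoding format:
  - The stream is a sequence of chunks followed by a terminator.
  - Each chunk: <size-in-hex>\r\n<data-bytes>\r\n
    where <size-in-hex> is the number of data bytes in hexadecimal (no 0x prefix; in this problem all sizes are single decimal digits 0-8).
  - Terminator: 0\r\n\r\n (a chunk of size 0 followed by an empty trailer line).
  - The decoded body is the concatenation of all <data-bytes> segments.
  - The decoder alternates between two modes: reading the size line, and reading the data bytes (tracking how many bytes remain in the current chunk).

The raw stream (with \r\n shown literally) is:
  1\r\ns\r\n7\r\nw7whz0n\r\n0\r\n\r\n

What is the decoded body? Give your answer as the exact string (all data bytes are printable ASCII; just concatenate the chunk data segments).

Answer: sw7whz0n

Derivation:
Chunk 1: stream[0..1]='1' size=0x1=1, data at stream[3..4]='s' -> body[0..1], body so far='s'
Chunk 2: stream[6..7]='7' size=0x7=7, data at stream[9..16]='w7whz0n' -> body[1..8], body so far='sw7whz0n'
Chunk 3: stream[18..19]='0' size=0 (terminator). Final body='sw7whz0n' (8 bytes)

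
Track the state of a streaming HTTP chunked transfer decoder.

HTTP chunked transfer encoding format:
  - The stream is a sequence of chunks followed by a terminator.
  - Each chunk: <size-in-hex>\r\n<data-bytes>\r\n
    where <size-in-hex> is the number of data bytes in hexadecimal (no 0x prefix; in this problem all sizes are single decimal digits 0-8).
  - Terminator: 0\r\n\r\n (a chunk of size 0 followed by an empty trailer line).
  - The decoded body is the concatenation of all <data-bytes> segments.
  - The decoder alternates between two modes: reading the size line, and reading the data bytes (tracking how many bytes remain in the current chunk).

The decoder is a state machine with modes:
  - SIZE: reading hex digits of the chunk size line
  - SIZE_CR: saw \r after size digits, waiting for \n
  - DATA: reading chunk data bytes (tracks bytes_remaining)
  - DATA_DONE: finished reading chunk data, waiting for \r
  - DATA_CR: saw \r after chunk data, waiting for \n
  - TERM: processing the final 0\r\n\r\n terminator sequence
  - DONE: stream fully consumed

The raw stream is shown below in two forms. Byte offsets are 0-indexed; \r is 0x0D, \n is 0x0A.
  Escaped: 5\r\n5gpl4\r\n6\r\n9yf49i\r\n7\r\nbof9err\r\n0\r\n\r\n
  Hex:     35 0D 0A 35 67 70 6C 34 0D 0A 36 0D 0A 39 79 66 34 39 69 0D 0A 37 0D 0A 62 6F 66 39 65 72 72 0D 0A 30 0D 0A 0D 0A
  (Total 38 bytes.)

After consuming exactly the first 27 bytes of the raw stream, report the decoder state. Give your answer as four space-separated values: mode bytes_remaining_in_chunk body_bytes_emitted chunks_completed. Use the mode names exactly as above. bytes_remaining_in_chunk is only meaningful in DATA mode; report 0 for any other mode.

Answer: DATA 4 14 2

Derivation:
Byte 0 = '5': mode=SIZE remaining=0 emitted=0 chunks_done=0
Byte 1 = 0x0D: mode=SIZE_CR remaining=0 emitted=0 chunks_done=0
Byte 2 = 0x0A: mode=DATA remaining=5 emitted=0 chunks_done=0
Byte 3 = '5': mode=DATA remaining=4 emitted=1 chunks_done=0
Byte 4 = 'g': mode=DATA remaining=3 emitted=2 chunks_done=0
Byte 5 = 'p': mode=DATA remaining=2 emitted=3 chunks_done=0
Byte 6 = 'l': mode=DATA remaining=1 emitted=4 chunks_done=0
Byte 7 = '4': mode=DATA_DONE remaining=0 emitted=5 chunks_done=0
Byte 8 = 0x0D: mode=DATA_CR remaining=0 emitted=5 chunks_done=0
Byte 9 = 0x0A: mode=SIZE remaining=0 emitted=5 chunks_done=1
Byte 10 = '6': mode=SIZE remaining=0 emitted=5 chunks_done=1
Byte 11 = 0x0D: mode=SIZE_CR remaining=0 emitted=5 chunks_done=1
Byte 12 = 0x0A: mode=DATA remaining=6 emitted=5 chunks_done=1
Byte 13 = '9': mode=DATA remaining=5 emitted=6 chunks_done=1
Byte 14 = 'y': mode=DATA remaining=4 emitted=7 chunks_done=1
Byte 15 = 'f': mode=DATA remaining=3 emitted=8 chunks_done=1
Byte 16 = '4': mode=DATA remaining=2 emitted=9 chunks_done=1
Byte 17 = '9': mode=DATA remaining=1 emitted=10 chunks_done=1
Byte 18 = 'i': mode=DATA_DONE remaining=0 emitted=11 chunks_done=1
Byte 19 = 0x0D: mode=DATA_CR remaining=0 emitted=11 chunks_done=1
Byte 20 = 0x0A: mode=SIZE remaining=0 emitted=11 chunks_done=2
Byte 21 = '7': mode=SIZE remaining=0 emitted=11 chunks_done=2
Byte 22 = 0x0D: mode=SIZE_CR remaining=0 emitted=11 chunks_done=2
Byte 23 = 0x0A: mode=DATA remaining=7 emitted=11 chunks_done=2
Byte 24 = 'b': mode=DATA remaining=6 emitted=12 chunks_done=2
Byte 25 = 'o': mode=DATA remaining=5 emitted=13 chunks_done=2
Byte 26 = 'f': mode=DATA remaining=4 emitted=14 chunks_done=2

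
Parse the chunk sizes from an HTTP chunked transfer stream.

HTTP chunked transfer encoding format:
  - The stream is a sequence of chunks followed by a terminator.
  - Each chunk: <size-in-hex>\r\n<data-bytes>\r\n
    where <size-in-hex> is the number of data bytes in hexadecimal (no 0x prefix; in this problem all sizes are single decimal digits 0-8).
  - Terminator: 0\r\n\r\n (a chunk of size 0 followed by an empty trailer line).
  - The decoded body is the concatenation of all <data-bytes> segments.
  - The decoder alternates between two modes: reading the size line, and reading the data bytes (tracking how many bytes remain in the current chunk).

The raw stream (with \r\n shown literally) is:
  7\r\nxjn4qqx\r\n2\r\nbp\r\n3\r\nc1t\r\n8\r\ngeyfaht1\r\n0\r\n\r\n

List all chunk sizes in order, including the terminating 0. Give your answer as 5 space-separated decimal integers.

Answer: 7 2 3 8 0

Derivation:
Chunk 1: stream[0..1]='7' size=0x7=7, data at stream[3..10]='xjn4qqx' -> body[0..7], body so far='xjn4qqx'
Chunk 2: stream[12..13]='2' size=0x2=2, data at stream[15..17]='bp' -> body[7..9], body so far='xjn4qqxbp'
Chunk 3: stream[19..20]='3' size=0x3=3, data at stream[22..25]='c1t' -> body[9..12], body so far='xjn4qqxbpc1t'
Chunk 4: stream[27..28]='8' size=0x8=8, data at stream[30..38]='geyfaht1' -> body[12..20], body so far='xjn4qqxbpc1tgeyfaht1'
Chunk 5: stream[40..41]='0' size=0 (terminator). Final body='xjn4qqxbpc1tgeyfaht1' (20 bytes)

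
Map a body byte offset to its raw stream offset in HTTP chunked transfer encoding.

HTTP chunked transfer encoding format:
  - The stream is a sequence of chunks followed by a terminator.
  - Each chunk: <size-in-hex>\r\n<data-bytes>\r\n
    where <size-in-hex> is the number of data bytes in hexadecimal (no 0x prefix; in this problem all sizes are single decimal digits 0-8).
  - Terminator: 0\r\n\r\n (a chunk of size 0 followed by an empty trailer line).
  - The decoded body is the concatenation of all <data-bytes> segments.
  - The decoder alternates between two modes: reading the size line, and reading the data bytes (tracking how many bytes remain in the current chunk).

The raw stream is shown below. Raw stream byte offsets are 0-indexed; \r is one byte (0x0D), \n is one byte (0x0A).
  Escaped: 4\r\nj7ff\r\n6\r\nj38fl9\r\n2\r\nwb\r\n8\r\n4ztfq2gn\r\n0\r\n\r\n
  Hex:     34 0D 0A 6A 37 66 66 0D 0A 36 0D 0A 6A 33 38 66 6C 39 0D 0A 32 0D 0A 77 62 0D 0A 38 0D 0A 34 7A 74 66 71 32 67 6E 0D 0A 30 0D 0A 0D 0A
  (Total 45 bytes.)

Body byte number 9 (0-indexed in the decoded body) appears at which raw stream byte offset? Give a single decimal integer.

Chunk 1: stream[0..1]='4' size=0x4=4, data at stream[3..7]='j7ff' -> body[0..4], body so far='j7ff'
Chunk 2: stream[9..10]='6' size=0x6=6, data at stream[12..18]='j38fl9' -> body[4..10], body so far='j7ffj38fl9'
Chunk 3: stream[20..21]='2' size=0x2=2, data at stream[23..25]='wb' -> body[10..12], body so far='j7ffj38fl9wb'
Chunk 4: stream[27..28]='8' size=0x8=8, data at stream[30..38]='4ztfq2gn' -> body[12..20], body so far='j7ffj38fl9wb4ztfq2gn'
Chunk 5: stream[40..41]='0' size=0 (terminator). Final body='j7ffj38fl9wb4ztfq2gn' (20 bytes)
Body byte 9 at stream offset 17

Answer: 17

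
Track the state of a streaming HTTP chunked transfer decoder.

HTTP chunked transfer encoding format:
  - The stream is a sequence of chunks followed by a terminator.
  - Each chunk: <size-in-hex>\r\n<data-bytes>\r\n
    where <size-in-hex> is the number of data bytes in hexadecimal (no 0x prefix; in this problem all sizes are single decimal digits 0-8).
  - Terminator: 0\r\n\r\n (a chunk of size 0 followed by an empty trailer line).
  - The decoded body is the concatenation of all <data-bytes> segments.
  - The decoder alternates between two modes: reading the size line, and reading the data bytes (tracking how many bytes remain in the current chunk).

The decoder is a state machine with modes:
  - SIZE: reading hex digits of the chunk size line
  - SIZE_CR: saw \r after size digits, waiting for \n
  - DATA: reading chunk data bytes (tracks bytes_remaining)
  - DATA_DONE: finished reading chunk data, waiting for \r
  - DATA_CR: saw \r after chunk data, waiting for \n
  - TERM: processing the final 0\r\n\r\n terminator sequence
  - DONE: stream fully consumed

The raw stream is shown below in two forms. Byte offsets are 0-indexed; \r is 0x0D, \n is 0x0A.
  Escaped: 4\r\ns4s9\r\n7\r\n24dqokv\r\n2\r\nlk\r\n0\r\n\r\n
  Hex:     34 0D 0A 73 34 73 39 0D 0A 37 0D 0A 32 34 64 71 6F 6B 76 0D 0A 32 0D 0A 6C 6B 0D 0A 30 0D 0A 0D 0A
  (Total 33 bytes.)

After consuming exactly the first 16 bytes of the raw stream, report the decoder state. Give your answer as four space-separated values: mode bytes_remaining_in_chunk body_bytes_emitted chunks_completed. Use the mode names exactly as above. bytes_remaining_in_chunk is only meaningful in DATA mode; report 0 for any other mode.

Byte 0 = '4': mode=SIZE remaining=0 emitted=0 chunks_done=0
Byte 1 = 0x0D: mode=SIZE_CR remaining=0 emitted=0 chunks_done=0
Byte 2 = 0x0A: mode=DATA remaining=4 emitted=0 chunks_done=0
Byte 3 = 's': mode=DATA remaining=3 emitted=1 chunks_done=0
Byte 4 = '4': mode=DATA remaining=2 emitted=2 chunks_done=0
Byte 5 = 's': mode=DATA remaining=1 emitted=3 chunks_done=0
Byte 6 = '9': mode=DATA_DONE remaining=0 emitted=4 chunks_done=0
Byte 7 = 0x0D: mode=DATA_CR remaining=0 emitted=4 chunks_done=0
Byte 8 = 0x0A: mode=SIZE remaining=0 emitted=4 chunks_done=1
Byte 9 = '7': mode=SIZE remaining=0 emitted=4 chunks_done=1
Byte 10 = 0x0D: mode=SIZE_CR remaining=0 emitted=4 chunks_done=1
Byte 11 = 0x0A: mode=DATA remaining=7 emitted=4 chunks_done=1
Byte 12 = '2': mode=DATA remaining=6 emitted=5 chunks_done=1
Byte 13 = '4': mode=DATA remaining=5 emitted=6 chunks_done=1
Byte 14 = 'd': mode=DATA remaining=4 emitted=7 chunks_done=1
Byte 15 = 'q': mode=DATA remaining=3 emitted=8 chunks_done=1

Answer: DATA 3 8 1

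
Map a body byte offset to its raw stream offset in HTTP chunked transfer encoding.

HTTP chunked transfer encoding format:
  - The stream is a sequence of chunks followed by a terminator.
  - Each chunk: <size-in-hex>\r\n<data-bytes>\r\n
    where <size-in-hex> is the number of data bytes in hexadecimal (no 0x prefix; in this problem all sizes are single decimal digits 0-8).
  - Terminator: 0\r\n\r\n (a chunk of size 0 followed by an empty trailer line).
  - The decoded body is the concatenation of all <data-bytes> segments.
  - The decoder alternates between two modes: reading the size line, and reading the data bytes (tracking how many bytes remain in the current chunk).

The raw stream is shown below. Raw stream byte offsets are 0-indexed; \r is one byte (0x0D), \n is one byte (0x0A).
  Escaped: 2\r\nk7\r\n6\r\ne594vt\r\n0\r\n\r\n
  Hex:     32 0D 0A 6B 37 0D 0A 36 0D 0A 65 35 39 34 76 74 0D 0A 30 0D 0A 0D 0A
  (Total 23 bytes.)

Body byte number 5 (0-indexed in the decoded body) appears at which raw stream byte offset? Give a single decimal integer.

Chunk 1: stream[0..1]='2' size=0x2=2, data at stream[3..5]='k7' -> body[0..2], body so far='k7'
Chunk 2: stream[7..8]='6' size=0x6=6, data at stream[10..16]='e594vt' -> body[2..8], body so far='k7e594vt'
Chunk 3: stream[18..19]='0' size=0 (terminator). Final body='k7e594vt' (8 bytes)
Body byte 5 at stream offset 13

Answer: 13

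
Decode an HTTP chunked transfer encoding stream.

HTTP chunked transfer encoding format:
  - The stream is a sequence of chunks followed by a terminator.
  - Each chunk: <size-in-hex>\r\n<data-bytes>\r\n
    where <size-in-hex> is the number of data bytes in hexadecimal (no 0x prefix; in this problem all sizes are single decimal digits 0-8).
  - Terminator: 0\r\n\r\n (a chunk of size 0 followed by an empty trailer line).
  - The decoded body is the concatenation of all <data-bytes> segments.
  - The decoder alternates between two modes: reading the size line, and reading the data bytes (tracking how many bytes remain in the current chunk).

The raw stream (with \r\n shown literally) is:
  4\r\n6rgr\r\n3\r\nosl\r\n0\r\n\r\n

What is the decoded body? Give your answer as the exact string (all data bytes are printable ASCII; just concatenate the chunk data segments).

Answer: 6rgrosl

Derivation:
Chunk 1: stream[0..1]='4' size=0x4=4, data at stream[3..7]='6rgr' -> body[0..4], body so far='6rgr'
Chunk 2: stream[9..10]='3' size=0x3=3, data at stream[12..15]='osl' -> body[4..7], body so far='6rgrosl'
Chunk 3: stream[17..18]='0' size=0 (terminator). Final body='6rgrosl' (7 bytes)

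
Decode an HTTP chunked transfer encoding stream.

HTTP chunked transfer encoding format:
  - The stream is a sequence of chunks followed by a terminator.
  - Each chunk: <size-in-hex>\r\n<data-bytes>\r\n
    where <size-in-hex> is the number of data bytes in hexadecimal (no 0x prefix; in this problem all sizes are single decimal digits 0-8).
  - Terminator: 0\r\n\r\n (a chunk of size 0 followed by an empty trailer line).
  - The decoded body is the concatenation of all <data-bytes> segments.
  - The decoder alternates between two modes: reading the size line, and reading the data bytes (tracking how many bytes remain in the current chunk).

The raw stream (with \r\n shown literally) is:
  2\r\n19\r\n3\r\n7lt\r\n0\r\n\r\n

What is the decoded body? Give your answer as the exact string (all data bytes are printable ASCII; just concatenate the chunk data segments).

Chunk 1: stream[0..1]='2' size=0x2=2, data at stream[3..5]='19' -> body[0..2], body so far='19'
Chunk 2: stream[7..8]='3' size=0x3=3, data at stream[10..13]='7lt' -> body[2..5], body so far='197lt'
Chunk 3: stream[15..16]='0' size=0 (terminator). Final body='197lt' (5 bytes)

Answer: 197lt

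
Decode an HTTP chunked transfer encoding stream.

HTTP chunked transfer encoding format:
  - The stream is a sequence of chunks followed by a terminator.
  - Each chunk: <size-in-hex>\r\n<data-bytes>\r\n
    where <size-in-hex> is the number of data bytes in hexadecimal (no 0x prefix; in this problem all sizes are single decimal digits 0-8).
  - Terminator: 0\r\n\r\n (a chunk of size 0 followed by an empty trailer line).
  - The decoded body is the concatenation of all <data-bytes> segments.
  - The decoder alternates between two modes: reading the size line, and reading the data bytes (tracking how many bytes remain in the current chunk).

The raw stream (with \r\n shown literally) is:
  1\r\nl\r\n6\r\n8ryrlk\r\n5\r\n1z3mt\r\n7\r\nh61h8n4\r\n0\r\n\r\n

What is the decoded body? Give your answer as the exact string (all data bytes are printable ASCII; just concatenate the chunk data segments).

Answer: l8ryrlk1z3mth61h8n4

Derivation:
Chunk 1: stream[0..1]='1' size=0x1=1, data at stream[3..4]='l' -> body[0..1], body so far='l'
Chunk 2: stream[6..7]='6' size=0x6=6, data at stream[9..15]='8ryrlk' -> body[1..7], body so far='l8ryrlk'
Chunk 3: stream[17..18]='5' size=0x5=5, data at stream[20..25]='1z3mt' -> body[7..12], body so far='l8ryrlk1z3mt'
Chunk 4: stream[27..28]='7' size=0x7=7, data at stream[30..37]='h61h8n4' -> body[12..19], body so far='l8ryrlk1z3mth61h8n4'
Chunk 5: stream[39..40]='0' size=0 (terminator). Final body='l8ryrlk1z3mth61h8n4' (19 bytes)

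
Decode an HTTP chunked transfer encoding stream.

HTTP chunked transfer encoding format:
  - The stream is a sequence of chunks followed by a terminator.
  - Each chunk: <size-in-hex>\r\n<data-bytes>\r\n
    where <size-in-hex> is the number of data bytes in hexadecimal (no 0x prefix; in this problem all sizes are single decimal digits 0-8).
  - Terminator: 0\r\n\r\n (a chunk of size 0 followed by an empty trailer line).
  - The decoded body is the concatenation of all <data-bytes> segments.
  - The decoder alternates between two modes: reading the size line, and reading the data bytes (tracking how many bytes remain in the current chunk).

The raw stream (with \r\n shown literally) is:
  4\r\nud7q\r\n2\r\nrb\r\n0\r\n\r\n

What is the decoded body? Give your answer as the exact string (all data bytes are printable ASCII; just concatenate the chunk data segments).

Answer: ud7qrb

Derivation:
Chunk 1: stream[0..1]='4' size=0x4=4, data at stream[3..7]='ud7q' -> body[0..4], body so far='ud7q'
Chunk 2: stream[9..10]='2' size=0x2=2, data at stream[12..14]='rb' -> body[4..6], body so far='ud7qrb'
Chunk 3: stream[16..17]='0' size=0 (terminator). Final body='ud7qrb' (6 bytes)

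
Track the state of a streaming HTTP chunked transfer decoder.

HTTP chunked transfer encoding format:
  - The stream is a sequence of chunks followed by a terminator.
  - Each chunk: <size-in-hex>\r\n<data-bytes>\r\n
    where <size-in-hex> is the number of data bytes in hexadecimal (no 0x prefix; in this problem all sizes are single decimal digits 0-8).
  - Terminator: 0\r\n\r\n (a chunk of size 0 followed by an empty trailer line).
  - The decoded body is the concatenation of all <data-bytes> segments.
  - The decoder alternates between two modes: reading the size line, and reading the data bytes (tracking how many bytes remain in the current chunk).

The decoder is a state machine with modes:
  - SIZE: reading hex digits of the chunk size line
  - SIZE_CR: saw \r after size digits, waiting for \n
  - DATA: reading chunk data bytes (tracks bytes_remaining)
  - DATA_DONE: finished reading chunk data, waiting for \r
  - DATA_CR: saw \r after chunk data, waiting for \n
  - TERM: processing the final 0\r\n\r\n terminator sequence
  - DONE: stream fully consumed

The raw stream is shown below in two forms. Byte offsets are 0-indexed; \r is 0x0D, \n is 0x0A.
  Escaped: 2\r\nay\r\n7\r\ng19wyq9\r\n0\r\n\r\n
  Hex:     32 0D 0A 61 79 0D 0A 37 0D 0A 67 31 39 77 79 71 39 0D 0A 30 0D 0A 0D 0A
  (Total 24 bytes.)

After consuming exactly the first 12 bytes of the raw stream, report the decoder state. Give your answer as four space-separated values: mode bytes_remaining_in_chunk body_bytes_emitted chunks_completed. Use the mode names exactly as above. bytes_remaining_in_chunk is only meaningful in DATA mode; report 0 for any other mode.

Byte 0 = '2': mode=SIZE remaining=0 emitted=0 chunks_done=0
Byte 1 = 0x0D: mode=SIZE_CR remaining=0 emitted=0 chunks_done=0
Byte 2 = 0x0A: mode=DATA remaining=2 emitted=0 chunks_done=0
Byte 3 = 'a': mode=DATA remaining=1 emitted=1 chunks_done=0
Byte 4 = 'y': mode=DATA_DONE remaining=0 emitted=2 chunks_done=0
Byte 5 = 0x0D: mode=DATA_CR remaining=0 emitted=2 chunks_done=0
Byte 6 = 0x0A: mode=SIZE remaining=0 emitted=2 chunks_done=1
Byte 7 = '7': mode=SIZE remaining=0 emitted=2 chunks_done=1
Byte 8 = 0x0D: mode=SIZE_CR remaining=0 emitted=2 chunks_done=1
Byte 9 = 0x0A: mode=DATA remaining=7 emitted=2 chunks_done=1
Byte 10 = 'g': mode=DATA remaining=6 emitted=3 chunks_done=1
Byte 11 = '1': mode=DATA remaining=5 emitted=4 chunks_done=1

Answer: DATA 5 4 1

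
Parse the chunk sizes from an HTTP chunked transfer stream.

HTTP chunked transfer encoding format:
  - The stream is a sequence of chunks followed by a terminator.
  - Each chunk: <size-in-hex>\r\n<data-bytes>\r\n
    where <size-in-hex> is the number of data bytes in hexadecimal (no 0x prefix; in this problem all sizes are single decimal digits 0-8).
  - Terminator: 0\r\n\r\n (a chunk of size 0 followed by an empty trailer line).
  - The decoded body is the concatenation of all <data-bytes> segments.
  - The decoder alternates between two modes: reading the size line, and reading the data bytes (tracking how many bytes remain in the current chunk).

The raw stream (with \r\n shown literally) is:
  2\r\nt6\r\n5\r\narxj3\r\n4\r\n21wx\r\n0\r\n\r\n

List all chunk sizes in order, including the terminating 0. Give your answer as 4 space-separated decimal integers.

Chunk 1: stream[0..1]='2' size=0x2=2, data at stream[3..5]='t6' -> body[0..2], body so far='t6'
Chunk 2: stream[7..8]='5' size=0x5=5, data at stream[10..15]='arxj3' -> body[2..7], body so far='t6arxj3'
Chunk 3: stream[17..18]='4' size=0x4=4, data at stream[20..24]='21wx' -> body[7..11], body so far='t6arxj321wx'
Chunk 4: stream[26..27]='0' size=0 (terminator). Final body='t6arxj321wx' (11 bytes)

Answer: 2 5 4 0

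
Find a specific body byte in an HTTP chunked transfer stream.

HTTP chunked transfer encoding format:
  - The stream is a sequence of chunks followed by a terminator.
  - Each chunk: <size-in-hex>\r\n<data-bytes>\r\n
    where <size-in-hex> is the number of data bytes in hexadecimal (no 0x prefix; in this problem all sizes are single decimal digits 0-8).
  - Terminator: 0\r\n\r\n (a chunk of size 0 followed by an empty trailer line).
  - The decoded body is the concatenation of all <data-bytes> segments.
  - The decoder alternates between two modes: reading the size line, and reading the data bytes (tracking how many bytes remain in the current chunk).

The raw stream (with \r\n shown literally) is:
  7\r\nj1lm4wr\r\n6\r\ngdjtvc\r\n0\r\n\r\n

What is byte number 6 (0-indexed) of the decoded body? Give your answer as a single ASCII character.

Answer: r

Derivation:
Chunk 1: stream[0..1]='7' size=0x7=7, data at stream[3..10]='j1lm4wr' -> body[0..7], body so far='j1lm4wr'
Chunk 2: stream[12..13]='6' size=0x6=6, data at stream[15..21]='gdjtvc' -> body[7..13], body so far='j1lm4wrgdjtvc'
Chunk 3: stream[23..24]='0' size=0 (terminator). Final body='j1lm4wrgdjtvc' (13 bytes)
Body byte 6 = 'r'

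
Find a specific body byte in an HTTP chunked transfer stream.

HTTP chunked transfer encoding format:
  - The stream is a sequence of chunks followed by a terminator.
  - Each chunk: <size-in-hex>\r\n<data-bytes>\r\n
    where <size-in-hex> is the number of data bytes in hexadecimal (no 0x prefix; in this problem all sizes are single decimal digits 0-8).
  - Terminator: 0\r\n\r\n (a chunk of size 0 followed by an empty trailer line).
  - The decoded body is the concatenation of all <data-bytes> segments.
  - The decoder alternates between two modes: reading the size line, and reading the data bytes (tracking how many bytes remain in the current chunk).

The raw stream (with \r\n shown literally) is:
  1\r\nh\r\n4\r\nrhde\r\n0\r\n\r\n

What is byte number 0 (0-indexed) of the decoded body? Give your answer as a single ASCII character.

Answer: h

Derivation:
Chunk 1: stream[0..1]='1' size=0x1=1, data at stream[3..4]='h' -> body[0..1], body so far='h'
Chunk 2: stream[6..7]='4' size=0x4=4, data at stream[9..13]='rhde' -> body[1..5], body so far='hrhde'
Chunk 3: stream[15..16]='0' size=0 (terminator). Final body='hrhde' (5 bytes)
Body byte 0 = 'h'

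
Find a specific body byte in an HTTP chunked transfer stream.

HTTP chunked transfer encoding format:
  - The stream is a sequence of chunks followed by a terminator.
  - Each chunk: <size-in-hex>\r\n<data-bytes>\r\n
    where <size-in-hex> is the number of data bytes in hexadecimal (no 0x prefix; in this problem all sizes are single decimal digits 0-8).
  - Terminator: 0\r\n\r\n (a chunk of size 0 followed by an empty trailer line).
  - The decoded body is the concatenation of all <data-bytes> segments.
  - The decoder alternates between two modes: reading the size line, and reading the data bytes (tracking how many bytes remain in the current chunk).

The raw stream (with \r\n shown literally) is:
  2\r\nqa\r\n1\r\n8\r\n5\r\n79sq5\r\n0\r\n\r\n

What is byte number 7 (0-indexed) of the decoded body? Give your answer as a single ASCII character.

Answer: 5

Derivation:
Chunk 1: stream[0..1]='2' size=0x2=2, data at stream[3..5]='qa' -> body[0..2], body so far='qa'
Chunk 2: stream[7..8]='1' size=0x1=1, data at stream[10..11]='8' -> body[2..3], body so far='qa8'
Chunk 3: stream[13..14]='5' size=0x5=5, data at stream[16..21]='79sq5' -> body[3..8], body so far='qa879sq5'
Chunk 4: stream[23..24]='0' size=0 (terminator). Final body='qa879sq5' (8 bytes)
Body byte 7 = '5'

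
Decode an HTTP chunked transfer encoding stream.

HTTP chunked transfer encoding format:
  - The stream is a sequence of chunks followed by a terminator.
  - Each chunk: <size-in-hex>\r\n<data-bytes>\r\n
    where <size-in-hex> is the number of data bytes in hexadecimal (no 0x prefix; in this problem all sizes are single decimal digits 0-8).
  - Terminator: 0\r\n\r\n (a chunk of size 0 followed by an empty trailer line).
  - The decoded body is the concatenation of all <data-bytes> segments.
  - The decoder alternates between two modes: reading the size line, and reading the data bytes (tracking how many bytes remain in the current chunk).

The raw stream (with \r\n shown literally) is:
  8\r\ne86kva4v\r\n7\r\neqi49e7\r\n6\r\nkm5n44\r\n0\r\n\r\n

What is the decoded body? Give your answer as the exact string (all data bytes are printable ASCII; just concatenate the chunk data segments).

Answer: e86kva4veqi49e7km5n44

Derivation:
Chunk 1: stream[0..1]='8' size=0x8=8, data at stream[3..11]='e86kva4v' -> body[0..8], body so far='e86kva4v'
Chunk 2: stream[13..14]='7' size=0x7=7, data at stream[16..23]='eqi49e7' -> body[8..15], body so far='e86kva4veqi49e7'
Chunk 3: stream[25..26]='6' size=0x6=6, data at stream[28..34]='km5n44' -> body[15..21], body so far='e86kva4veqi49e7km5n44'
Chunk 4: stream[36..37]='0' size=0 (terminator). Final body='e86kva4veqi49e7km5n44' (21 bytes)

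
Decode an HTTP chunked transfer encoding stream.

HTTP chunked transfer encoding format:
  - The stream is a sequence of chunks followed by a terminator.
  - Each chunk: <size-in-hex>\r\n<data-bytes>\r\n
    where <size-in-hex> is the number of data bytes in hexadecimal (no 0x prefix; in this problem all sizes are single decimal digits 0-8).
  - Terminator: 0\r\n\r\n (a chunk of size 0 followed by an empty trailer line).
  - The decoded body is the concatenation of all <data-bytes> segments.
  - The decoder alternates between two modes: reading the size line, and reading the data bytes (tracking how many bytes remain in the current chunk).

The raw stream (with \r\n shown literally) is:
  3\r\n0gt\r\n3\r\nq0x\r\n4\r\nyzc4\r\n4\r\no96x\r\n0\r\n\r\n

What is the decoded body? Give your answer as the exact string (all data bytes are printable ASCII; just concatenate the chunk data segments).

Chunk 1: stream[0..1]='3' size=0x3=3, data at stream[3..6]='0gt' -> body[0..3], body so far='0gt'
Chunk 2: stream[8..9]='3' size=0x3=3, data at stream[11..14]='q0x' -> body[3..6], body so far='0gtq0x'
Chunk 3: stream[16..17]='4' size=0x4=4, data at stream[19..23]='yzc4' -> body[6..10], body so far='0gtq0xyzc4'
Chunk 4: stream[25..26]='4' size=0x4=4, data at stream[28..32]='o96x' -> body[10..14], body so far='0gtq0xyzc4o96x'
Chunk 5: stream[34..35]='0' size=0 (terminator). Final body='0gtq0xyzc4o96x' (14 bytes)

Answer: 0gtq0xyzc4o96x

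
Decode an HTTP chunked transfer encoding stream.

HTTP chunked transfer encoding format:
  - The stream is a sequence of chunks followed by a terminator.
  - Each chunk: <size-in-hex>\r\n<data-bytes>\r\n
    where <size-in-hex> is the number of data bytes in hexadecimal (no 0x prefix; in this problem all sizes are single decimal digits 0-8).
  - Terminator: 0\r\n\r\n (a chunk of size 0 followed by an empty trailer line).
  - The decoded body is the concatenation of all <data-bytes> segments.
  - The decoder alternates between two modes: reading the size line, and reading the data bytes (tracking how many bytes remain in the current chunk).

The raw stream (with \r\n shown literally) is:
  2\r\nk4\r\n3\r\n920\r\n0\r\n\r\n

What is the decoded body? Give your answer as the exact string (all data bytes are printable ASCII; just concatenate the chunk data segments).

Answer: k4920

Derivation:
Chunk 1: stream[0..1]='2' size=0x2=2, data at stream[3..5]='k4' -> body[0..2], body so far='k4'
Chunk 2: stream[7..8]='3' size=0x3=3, data at stream[10..13]='920' -> body[2..5], body so far='k4920'
Chunk 3: stream[15..16]='0' size=0 (terminator). Final body='k4920' (5 bytes)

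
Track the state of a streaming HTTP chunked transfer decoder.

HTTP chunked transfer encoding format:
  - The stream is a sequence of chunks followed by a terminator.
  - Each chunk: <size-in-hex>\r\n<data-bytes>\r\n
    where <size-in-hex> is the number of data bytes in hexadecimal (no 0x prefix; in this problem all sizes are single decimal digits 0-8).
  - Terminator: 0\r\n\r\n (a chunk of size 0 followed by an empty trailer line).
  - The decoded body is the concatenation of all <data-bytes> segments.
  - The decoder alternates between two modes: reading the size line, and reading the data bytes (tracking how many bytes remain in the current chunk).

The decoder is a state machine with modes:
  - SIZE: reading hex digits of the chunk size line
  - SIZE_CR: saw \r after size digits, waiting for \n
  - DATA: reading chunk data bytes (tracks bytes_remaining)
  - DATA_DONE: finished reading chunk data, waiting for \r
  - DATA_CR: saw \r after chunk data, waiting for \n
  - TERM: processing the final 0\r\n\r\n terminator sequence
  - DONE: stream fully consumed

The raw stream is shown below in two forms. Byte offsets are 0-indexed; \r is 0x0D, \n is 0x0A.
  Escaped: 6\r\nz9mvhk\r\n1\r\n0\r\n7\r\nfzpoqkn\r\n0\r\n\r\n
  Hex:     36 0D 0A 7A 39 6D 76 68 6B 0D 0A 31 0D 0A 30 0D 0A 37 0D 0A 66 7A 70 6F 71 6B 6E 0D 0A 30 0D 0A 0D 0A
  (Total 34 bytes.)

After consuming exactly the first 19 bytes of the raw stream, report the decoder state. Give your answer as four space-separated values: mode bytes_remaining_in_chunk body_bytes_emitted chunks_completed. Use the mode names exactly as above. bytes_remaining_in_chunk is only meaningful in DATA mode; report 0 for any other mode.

Byte 0 = '6': mode=SIZE remaining=0 emitted=0 chunks_done=0
Byte 1 = 0x0D: mode=SIZE_CR remaining=0 emitted=0 chunks_done=0
Byte 2 = 0x0A: mode=DATA remaining=6 emitted=0 chunks_done=0
Byte 3 = 'z': mode=DATA remaining=5 emitted=1 chunks_done=0
Byte 4 = '9': mode=DATA remaining=4 emitted=2 chunks_done=0
Byte 5 = 'm': mode=DATA remaining=3 emitted=3 chunks_done=0
Byte 6 = 'v': mode=DATA remaining=2 emitted=4 chunks_done=0
Byte 7 = 'h': mode=DATA remaining=1 emitted=5 chunks_done=0
Byte 8 = 'k': mode=DATA_DONE remaining=0 emitted=6 chunks_done=0
Byte 9 = 0x0D: mode=DATA_CR remaining=0 emitted=6 chunks_done=0
Byte 10 = 0x0A: mode=SIZE remaining=0 emitted=6 chunks_done=1
Byte 11 = '1': mode=SIZE remaining=0 emitted=6 chunks_done=1
Byte 12 = 0x0D: mode=SIZE_CR remaining=0 emitted=6 chunks_done=1
Byte 13 = 0x0A: mode=DATA remaining=1 emitted=6 chunks_done=1
Byte 14 = '0': mode=DATA_DONE remaining=0 emitted=7 chunks_done=1
Byte 15 = 0x0D: mode=DATA_CR remaining=0 emitted=7 chunks_done=1
Byte 16 = 0x0A: mode=SIZE remaining=0 emitted=7 chunks_done=2
Byte 17 = '7': mode=SIZE remaining=0 emitted=7 chunks_done=2
Byte 18 = 0x0D: mode=SIZE_CR remaining=0 emitted=7 chunks_done=2

Answer: SIZE_CR 0 7 2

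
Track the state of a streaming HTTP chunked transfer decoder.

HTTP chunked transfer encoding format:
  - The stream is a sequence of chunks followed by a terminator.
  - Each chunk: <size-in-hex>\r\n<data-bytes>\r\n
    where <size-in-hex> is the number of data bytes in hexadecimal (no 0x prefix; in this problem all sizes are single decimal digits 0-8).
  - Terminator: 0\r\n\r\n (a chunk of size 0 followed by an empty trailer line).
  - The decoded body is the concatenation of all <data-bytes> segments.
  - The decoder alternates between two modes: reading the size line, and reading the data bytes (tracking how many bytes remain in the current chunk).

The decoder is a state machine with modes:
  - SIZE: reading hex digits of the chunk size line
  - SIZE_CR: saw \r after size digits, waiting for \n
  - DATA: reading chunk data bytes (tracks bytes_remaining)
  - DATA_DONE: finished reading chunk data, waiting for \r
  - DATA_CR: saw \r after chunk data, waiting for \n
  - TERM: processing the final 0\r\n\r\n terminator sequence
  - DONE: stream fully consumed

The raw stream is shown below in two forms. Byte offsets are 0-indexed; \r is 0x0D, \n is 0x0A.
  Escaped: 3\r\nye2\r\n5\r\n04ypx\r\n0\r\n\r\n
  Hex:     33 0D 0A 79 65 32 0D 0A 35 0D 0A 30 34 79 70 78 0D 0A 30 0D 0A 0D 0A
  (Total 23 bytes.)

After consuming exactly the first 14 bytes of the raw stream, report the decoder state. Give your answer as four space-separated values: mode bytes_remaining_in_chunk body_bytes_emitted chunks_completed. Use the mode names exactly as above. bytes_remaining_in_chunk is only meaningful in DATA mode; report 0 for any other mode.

Byte 0 = '3': mode=SIZE remaining=0 emitted=0 chunks_done=0
Byte 1 = 0x0D: mode=SIZE_CR remaining=0 emitted=0 chunks_done=0
Byte 2 = 0x0A: mode=DATA remaining=3 emitted=0 chunks_done=0
Byte 3 = 'y': mode=DATA remaining=2 emitted=1 chunks_done=0
Byte 4 = 'e': mode=DATA remaining=1 emitted=2 chunks_done=0
Byte 5 = '2': mode=DATA_DONE remaining=0 emitted=3 chunks_done=0
Byte 6 = 0x0D: mode=DATA_CR remaining=0 emitted=3 chunks_done=0
Byte 7 = 0x0A: mode=SIZE remaining=0 emitted=3 chunks_done=1
Byte 8 = '5': mode=SIZE remaining=0 emitted=3 chunks_done=1
Byte 9 = 0x0D: mode=SIZE_CR remaining=0 emitted=3 chunks_done=1
Byte 10 = 0x0A: mode=DATA remaining=5 emitted=3 chunks_done=1
Byte 11 = '0': mode=DATA remaining=4 emitted=4 chunks_done=1
Byte 12 = '4': mode=DATA remaining=3 emitted=5 chunks_done=1
Byte 13 = 'y': mode=DATA remaining=2 emitted=6 chunks_done=1

Answer: DATA 2 6 1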